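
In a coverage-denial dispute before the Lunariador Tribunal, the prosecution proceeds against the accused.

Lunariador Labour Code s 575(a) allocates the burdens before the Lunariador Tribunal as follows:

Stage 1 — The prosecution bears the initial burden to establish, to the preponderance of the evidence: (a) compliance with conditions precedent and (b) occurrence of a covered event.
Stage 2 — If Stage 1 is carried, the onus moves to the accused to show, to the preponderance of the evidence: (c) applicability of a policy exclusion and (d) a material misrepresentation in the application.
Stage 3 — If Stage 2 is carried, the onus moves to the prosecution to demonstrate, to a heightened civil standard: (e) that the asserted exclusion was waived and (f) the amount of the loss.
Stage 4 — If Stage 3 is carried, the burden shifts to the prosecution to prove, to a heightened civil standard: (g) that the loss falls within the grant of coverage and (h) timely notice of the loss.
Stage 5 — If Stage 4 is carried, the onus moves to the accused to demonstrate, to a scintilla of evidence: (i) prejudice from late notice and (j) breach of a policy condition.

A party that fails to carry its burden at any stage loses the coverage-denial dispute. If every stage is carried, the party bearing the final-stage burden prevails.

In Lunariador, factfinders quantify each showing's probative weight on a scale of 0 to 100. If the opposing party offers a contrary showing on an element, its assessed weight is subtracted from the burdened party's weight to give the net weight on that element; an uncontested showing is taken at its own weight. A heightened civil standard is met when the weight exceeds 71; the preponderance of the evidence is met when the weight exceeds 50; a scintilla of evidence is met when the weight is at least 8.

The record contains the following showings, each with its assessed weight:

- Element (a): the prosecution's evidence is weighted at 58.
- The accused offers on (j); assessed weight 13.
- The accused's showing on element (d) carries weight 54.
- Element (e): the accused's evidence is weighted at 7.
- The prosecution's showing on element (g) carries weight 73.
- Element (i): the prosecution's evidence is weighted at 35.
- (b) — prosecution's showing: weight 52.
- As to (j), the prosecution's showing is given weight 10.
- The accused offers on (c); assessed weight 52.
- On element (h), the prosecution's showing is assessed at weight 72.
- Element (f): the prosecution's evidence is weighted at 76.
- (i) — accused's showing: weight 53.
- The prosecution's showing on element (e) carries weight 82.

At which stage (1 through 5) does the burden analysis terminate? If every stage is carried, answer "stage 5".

Stage 1 (prosecution, the preponderance of the evidence, weight exceeds 50): (a) 58 > 50 — meets; (b) 52 > 50 — meets.
  All elements met. The burden passes to the accused.
Stage 2 (accused, the preponderance of the evidence, weight exceeds 50): (c) 52 > 50 — meets; (d) 54 > 50 — meets.
  The accused carries Stage 2; the prosecution now bears the burden.
Stage 3 (prosecution, a heightened civil standard, weight exceeds 71): (e) net 82−7=75 > 71 — meets; (f) 76 > 71 — meets.
  All elements met. The prosecution retains the burden for Stage 4.
Stage 4 (prosecution, a heightened civil standard, weight exceeds 71): (g) 73 > 71 — meets; (h) 72 > 71 — meets.
  Stage 4 is satisfied; the onus moves to the accused.
Stage 5 (accused, a scintilla of evidence, weight is at least 8): (i) net 53−35=18 ≥ 8 — meets; (j) net 13−10=3 < 8 — fails.
  Stage 5 not carried; the accused fails its burden.
The prosecution prevails.

stage 5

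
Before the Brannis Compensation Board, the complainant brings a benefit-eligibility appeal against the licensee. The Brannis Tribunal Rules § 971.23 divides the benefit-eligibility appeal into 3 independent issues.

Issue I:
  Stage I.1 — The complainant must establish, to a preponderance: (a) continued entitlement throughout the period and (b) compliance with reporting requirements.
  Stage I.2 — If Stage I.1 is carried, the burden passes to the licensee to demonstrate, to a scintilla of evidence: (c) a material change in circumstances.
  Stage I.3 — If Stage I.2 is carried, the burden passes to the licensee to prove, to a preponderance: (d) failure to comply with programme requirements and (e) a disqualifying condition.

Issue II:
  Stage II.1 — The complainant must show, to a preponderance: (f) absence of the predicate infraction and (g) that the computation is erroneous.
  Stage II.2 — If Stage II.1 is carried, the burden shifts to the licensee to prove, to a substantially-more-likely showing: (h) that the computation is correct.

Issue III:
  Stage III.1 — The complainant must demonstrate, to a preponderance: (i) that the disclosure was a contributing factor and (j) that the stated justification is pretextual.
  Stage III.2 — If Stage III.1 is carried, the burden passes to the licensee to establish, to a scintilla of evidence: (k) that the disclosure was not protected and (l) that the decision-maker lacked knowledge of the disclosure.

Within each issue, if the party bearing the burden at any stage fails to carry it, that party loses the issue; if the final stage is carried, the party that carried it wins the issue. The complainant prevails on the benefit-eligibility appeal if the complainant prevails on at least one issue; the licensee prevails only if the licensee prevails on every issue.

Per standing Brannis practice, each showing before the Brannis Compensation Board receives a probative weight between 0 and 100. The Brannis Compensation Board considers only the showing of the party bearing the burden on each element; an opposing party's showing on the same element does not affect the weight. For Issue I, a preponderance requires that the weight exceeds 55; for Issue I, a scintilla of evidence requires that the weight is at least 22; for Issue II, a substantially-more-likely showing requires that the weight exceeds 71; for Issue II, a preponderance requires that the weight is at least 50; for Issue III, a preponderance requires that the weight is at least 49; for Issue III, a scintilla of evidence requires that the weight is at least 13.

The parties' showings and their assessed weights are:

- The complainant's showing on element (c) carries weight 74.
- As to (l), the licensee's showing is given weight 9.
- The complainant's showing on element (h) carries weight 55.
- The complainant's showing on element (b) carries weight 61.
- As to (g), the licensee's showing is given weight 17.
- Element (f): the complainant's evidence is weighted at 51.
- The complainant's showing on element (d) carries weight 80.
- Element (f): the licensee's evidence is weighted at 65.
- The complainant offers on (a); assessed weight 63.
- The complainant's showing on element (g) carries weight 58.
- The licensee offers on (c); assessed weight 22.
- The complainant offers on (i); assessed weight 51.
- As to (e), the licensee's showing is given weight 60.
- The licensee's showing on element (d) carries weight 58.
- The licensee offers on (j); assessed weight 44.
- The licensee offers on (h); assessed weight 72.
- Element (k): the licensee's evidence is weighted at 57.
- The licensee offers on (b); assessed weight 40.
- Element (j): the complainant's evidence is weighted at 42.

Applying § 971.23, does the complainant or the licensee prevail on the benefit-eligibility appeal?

licensee

— Issue I —
At Stage I.1 the complainant must meet a preponderance (weight exceeds 55): on (a) the weight is 63, > 55, so (a) meets the standard; on (b) the weight is 61 (the licensee's 40 is given no effect), which does exceed 55, so (b) meets the standard.
  Stage I.1 is satisfied; the onus moves to the licensee.
At Stage I.2 the licensee must meet a scintilla of evidence (weight is at least 22): on (c) the weight is 22 (the complainant's 74 is given no effect), ≥ 22, so (c) meets the standard.
  Stage I.2 is satisfied; the licensee continues to bear the burden.
At Stage I.3 the licensee must meet a preponderance (weight exceeds 55): on (d) the weight is 58 (the complainant's 80 is given no effect), which does exceed 55, so (d) meets the standard; on (e) the weight is 60, > 55, so (e) meets the standard.
  The licensee carries the last stage.
With every stage satisfied, the licensee prevails on this issue.
— Issue II —
Stage II.1 (complainant, a preponderance, weight is at least 50): (f) 51 (licensee's 65 disregarded) ≥ 50 — meets; (g) 58 (licensee's 17 disregarded) ≥ 50 — meets.
  Stage II.1 carried; the burden shifts to the licensee.
Stage II.2 (licensee, a substantially-more-likely showing, weight exceeds 71): (h) 72 (complainant's 55 disregarded) > 71 — meets.
  Stage II.2 carried; the final stage is satisfied.
With every stage satisfied, the licensee prevails on this issue.
— Issue III —
Stage III.1 — burden on complainant; standard: a preponderance (weight is at least 49).
    (i): 51 ≥ 49 [met]
    (j): 42 (licensee's 44 disregarded) < 49 [not met]
  Not every element is met, so the complainant fails to carry Stage III.1.
The licensee prevails on this issue.
Per-issue: Issue I → licensee; Issue II → licensee; Issue III → licensee. The complainant must prevail on at least one issue; overall, the licensee prevails.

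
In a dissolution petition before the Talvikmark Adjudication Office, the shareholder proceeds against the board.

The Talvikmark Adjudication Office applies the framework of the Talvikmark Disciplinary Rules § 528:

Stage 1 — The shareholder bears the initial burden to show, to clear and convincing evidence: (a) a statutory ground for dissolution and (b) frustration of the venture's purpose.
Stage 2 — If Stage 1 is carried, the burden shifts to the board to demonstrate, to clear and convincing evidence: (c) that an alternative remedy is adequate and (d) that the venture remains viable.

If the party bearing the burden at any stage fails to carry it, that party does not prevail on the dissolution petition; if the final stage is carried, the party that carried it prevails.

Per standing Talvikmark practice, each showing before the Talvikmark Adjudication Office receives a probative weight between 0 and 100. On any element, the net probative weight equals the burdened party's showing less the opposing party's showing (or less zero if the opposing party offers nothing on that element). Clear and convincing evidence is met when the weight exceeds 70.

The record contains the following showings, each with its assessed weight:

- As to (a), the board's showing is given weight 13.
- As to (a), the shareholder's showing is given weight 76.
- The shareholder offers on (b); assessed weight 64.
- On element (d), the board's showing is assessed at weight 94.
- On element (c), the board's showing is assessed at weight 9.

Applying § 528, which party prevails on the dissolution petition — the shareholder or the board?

board

Stage 1 — burden on shareholder; standard: clear and convincing evidence (weight exceeds 70).
    (a): 76 − 13 = 63 ≤ 70 [not met]
    (b): 64 ≤ 70 [not met]
  Not every element is met, so the shareholder fails to carry Stage 1.
The analysis ends at Stage 1; the board prevails.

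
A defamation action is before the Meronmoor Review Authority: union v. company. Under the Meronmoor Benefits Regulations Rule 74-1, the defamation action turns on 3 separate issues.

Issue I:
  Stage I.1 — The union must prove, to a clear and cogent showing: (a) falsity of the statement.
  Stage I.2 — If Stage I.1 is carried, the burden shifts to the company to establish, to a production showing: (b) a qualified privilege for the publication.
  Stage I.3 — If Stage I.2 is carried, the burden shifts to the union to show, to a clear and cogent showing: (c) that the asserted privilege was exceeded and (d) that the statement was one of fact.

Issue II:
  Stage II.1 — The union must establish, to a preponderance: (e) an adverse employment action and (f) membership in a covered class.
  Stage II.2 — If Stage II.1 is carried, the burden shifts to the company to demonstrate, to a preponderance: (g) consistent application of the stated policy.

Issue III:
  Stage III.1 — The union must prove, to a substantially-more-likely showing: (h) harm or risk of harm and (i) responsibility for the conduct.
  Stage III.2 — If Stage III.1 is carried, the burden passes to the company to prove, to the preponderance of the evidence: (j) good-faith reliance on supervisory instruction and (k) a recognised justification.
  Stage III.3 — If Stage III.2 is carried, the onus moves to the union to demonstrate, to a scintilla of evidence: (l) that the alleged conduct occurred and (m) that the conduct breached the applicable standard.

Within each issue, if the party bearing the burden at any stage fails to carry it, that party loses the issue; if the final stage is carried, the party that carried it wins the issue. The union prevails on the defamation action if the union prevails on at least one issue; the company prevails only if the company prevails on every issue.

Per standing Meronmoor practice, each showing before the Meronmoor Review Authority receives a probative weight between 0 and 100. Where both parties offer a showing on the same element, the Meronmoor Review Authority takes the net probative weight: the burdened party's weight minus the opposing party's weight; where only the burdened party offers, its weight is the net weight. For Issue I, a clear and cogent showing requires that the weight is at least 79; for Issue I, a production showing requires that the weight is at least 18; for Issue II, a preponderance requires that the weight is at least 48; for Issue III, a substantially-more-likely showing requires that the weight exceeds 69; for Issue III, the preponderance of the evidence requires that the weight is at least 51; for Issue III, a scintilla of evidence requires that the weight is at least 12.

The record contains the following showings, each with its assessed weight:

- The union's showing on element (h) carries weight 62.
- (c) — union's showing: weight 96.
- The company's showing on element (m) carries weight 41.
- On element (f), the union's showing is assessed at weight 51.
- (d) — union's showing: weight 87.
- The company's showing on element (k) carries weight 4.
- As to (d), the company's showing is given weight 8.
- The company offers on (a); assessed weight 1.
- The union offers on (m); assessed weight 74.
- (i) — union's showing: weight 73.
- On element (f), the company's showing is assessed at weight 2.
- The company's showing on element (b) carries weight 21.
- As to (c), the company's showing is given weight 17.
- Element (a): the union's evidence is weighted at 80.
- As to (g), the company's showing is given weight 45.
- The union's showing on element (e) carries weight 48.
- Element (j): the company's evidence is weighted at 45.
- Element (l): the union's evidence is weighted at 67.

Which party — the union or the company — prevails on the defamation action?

— Issue I —
At Stage I.1 the union must meet a clear and cogent showing (weight is at least 79): on (a) the weight is 80 less the opposing 1 gives net 79, ≥ 79, so (a) meets the standard.
  The union carries Stage I.1; the company now bears the burden.
At Stage I.2 the company must meet a production showing (weight is at least 18): on (b) the weight is 21, ≥ 18, so (b) meets the standard.
  Stage I.2 is satisfied; the onus moves to the union.
At Stage I.3 the union must meet a clear and cogent showing (weight is at least 79): on (c) the weight is 96 less the opposing 17 gives net 79, ≥ 79, so (c) meets the standard; on (d) the weight is 87 less the opposing 8 gives net 79, ≥ 79, so (d) meets the standard.
  The union carries the last stage.
Every stage carried; the union prevails on this issue.
— Issue II —
Stage II.1 — burden on union; standard: a preponderance (weight is at least 48).
    (e): 48 ≥ 48 [met]
    (f): 51 − 2 = 49 ≥ 48 [met]
  The union carries Stage II.1; the company now bears the burden.
Stage II.2 — burden on company; standard: a preponderance (weight is at least 48).
    (g): 45 < 48 [not met]
  The company does not carry Stage II.2.
The union prevails on this issue.
— Issue III —
At Stage III.1 the union must meet a substantially-more-likely showing (weight exceeds 69): on (h) the weight is 62, ≤ 69, so (h) does not meet the standard; on (i) the weight is 73, > 69, so (i) meets the standard.
  The union does not carry Stage III.1.
The company prevails on this issue.
Per-issue: Issue I → union; Issue II → union; Issue III → company. The union must prevail on at least one issue; overall, the union prevails.

union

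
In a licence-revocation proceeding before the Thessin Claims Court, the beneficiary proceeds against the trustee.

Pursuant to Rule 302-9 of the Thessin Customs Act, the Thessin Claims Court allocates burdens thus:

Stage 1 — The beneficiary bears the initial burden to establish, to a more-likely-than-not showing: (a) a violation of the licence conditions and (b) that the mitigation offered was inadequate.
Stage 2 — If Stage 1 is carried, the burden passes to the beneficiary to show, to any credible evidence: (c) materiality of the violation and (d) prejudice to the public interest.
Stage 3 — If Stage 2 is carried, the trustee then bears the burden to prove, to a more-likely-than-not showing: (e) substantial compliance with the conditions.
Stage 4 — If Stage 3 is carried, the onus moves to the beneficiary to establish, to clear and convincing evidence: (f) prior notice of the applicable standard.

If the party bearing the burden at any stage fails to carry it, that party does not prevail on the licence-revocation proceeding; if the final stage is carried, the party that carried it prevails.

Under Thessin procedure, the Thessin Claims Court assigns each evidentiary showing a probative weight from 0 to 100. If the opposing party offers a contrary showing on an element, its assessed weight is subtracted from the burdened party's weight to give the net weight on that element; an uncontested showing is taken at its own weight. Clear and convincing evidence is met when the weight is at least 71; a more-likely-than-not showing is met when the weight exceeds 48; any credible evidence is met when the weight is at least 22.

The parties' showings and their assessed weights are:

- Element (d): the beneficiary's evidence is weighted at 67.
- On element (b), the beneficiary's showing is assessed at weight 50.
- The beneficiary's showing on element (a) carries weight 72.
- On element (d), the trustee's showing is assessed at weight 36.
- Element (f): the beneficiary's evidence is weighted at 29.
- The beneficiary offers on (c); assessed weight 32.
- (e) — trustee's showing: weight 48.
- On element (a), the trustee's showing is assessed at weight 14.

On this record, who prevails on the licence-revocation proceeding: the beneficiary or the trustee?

Stage 1 (beneficiary, a more-likely-than-not showing, weight exceeds 48): (a) net 72−14=58 > 48 — meets; (b) 50 > 48 — meets.
  Stage 1 is satisfied; the beneficiary continues to bear the burden.
Stage 2 (beneficiary, any credible evidence, weight is at least 22): (c) 32 ≥ 22 — meets; (d) net 67−36=31 ≥ 22 — meets.
  The beneficiary carries Stage 2; the trustee now bears the burden.
Stage 3 (trustee, a more-likely-than-not showing, weight exceeds 48): (e) 48 ≤ 48 — fails.
  Not every element is met, so the trustee fails to carry Stage 3.
So the beneficiary prevails.

beneficiary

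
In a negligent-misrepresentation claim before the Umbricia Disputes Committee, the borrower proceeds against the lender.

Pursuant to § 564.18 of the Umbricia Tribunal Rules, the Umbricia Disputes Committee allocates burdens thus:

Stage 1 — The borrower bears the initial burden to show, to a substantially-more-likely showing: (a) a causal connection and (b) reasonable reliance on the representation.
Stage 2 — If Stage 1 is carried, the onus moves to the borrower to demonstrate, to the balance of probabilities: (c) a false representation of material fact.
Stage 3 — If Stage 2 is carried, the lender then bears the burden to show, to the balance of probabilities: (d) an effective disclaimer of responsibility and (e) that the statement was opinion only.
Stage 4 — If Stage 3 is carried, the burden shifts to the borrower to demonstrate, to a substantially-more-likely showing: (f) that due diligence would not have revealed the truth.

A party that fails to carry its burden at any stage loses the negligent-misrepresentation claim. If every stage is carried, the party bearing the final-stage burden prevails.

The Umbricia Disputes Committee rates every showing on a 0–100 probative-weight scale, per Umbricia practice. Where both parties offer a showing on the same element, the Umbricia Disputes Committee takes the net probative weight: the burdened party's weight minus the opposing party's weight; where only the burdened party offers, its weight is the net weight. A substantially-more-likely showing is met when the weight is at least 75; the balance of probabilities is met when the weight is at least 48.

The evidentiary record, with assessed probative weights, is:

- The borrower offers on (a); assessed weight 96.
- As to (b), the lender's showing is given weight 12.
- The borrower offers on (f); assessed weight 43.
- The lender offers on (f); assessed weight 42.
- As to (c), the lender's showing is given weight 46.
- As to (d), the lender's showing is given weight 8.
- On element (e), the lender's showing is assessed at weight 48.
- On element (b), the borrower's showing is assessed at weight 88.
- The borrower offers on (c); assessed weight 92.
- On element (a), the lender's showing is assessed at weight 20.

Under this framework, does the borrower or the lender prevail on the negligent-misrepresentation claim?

lender

At Stage 1 the borrower must meet a substantially-more-likely showing (weight is at least 75): on (a) the weight is 96 less the opposing 20 gives net 76, ≥ 75, so (a) meets the standard; on (b) the weight is 88 less the opposing 12 gives net 76, which does reach 75, so (b) meets the standard.
  All elements met. The borrower retains the burden for Stage 2.
At Stage 2 the borrower must meet the balance of probabilities (weight is at least 48): on (c) the weight is 92 less the opposing 46 gives net 46, < 48, so (c) does not meet the standard.
  The borrower does not carry Stage 2.
So the lender prevails.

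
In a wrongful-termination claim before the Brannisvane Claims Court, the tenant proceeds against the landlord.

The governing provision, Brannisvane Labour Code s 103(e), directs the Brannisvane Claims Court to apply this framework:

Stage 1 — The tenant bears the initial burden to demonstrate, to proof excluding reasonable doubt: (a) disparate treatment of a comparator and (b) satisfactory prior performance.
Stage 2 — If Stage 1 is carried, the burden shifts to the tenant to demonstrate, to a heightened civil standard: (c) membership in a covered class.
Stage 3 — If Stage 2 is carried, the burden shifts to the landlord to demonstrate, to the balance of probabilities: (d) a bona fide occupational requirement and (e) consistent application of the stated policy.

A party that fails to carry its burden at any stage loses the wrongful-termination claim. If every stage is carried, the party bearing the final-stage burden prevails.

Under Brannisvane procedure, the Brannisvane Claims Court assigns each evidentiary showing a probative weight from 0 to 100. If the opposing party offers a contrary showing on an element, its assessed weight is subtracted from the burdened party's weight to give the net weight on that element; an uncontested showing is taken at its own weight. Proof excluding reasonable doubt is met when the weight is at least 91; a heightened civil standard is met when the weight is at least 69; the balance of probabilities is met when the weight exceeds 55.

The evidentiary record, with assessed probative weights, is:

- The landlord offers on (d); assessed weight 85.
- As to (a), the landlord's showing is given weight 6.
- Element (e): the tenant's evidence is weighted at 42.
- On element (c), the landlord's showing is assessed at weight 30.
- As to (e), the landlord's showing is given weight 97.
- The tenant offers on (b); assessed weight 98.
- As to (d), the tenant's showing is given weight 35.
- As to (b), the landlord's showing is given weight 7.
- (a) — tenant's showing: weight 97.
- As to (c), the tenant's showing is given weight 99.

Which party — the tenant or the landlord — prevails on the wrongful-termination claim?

tenant

Stage 1 (tenant, proof excluding reasonable doubt, weight is at least 91): (a) net 97−6=91 ≥ 91 — meets; (b) net 98−7=91 ≥ 91 — meets.
  Stage 1 carried; the burden remains with the tenant.
Stage 2 (tenant, a heightened civil standard, weight is at least 69): (c) net 99−30=69 ≥ 69 — meets.
  Stage 2 is satisfied; the onus moves to the landlord.
Stage 3 (landlord, the balance of probabilities, weight exceeds 55): (d) net 85−35=50 ≤ 55 — fails; (e) net 97−42=55 ≤ 55 — fails.
  Not every element is met, so the landlord fails to carry Stage 3.
So the tenant prevails.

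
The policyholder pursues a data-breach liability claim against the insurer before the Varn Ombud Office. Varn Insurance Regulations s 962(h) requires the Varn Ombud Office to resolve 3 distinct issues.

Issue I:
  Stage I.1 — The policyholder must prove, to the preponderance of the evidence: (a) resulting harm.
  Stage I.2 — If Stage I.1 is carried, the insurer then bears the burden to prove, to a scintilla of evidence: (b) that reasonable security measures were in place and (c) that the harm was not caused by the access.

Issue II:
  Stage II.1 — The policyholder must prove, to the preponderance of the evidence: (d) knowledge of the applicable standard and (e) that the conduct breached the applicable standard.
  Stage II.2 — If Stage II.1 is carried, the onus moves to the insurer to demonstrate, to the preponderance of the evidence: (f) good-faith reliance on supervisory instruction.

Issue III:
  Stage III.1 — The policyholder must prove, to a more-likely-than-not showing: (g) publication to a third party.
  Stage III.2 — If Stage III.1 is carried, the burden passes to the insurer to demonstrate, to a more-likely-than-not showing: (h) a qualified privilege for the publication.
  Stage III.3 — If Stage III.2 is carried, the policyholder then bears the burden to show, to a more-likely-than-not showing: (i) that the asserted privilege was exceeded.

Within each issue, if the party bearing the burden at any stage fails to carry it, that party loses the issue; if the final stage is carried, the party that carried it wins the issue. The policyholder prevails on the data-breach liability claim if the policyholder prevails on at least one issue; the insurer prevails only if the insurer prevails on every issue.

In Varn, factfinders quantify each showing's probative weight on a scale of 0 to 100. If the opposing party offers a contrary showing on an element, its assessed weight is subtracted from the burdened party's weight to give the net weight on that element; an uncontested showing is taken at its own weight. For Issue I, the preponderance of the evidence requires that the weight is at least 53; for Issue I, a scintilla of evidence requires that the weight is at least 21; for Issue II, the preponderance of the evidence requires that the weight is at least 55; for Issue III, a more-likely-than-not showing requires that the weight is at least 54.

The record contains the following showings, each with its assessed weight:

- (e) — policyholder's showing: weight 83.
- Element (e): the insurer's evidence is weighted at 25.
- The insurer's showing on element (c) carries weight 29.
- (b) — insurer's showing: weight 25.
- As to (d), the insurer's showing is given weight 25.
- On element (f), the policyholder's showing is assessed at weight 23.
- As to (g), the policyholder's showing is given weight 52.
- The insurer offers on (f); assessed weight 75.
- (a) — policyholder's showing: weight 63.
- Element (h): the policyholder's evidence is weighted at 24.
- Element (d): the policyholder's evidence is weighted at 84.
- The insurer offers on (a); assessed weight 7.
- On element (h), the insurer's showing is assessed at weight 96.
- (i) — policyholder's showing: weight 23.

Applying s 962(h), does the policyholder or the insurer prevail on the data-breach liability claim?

policyholder

— Issue I —
Stage I.1 — burden on policyholder; standard: the preponderance of the evidence (weight is at least 53).
    (a): 63 − 7 = 56 ≥ 53 [met]
  The policyholder carries Stage I.1; the insurer now bears the burden.
Stage I.2 — burden on insurer; standard: a scintilla of evidence (weight is at least 21).
    (b): 25 ≥ 21 [met]
    (c): 29 ≥ 21 [met]
  The insurer carries the last stage.
Every stage carried; the insurer prevails on this issue.
— Issue II —
Stage II.1 — burden on policyholder; standard: the preponderance of the evidence (weight is at least 55).
    (d): 84 − 25 = 59 ≥ 55 [met]
    (e): 83 − 25 = 58 ≥ 55 [met]
  Stage II.1 carried; the burden shifts to the insurer.
Stage II.2 — burden on insurer; standard: the preponderance of the evidence (weight is at least 55).
    (f): 75 − 23 = 52 < 55 [not met]
  Not every element is met, so the insurer fails to carry Stage II.2.
So the policyholder prevails on this issue.
— Issue III —
At Stage III.1 the policyholder must meet a more-likely-than-not showing (weight is at least 54): on (g) the weight is 52, < 54, so (g) does not meet the standard.
  Stage III.1 not carried; the policyholder fails its burden.
The insurer prevails on this issue.
Per-issue: Issue I → insurer; Issue II → policyholder; Issue III → insurer. The policyholder must prevail on at least one issue; overall, the policyholder prevails.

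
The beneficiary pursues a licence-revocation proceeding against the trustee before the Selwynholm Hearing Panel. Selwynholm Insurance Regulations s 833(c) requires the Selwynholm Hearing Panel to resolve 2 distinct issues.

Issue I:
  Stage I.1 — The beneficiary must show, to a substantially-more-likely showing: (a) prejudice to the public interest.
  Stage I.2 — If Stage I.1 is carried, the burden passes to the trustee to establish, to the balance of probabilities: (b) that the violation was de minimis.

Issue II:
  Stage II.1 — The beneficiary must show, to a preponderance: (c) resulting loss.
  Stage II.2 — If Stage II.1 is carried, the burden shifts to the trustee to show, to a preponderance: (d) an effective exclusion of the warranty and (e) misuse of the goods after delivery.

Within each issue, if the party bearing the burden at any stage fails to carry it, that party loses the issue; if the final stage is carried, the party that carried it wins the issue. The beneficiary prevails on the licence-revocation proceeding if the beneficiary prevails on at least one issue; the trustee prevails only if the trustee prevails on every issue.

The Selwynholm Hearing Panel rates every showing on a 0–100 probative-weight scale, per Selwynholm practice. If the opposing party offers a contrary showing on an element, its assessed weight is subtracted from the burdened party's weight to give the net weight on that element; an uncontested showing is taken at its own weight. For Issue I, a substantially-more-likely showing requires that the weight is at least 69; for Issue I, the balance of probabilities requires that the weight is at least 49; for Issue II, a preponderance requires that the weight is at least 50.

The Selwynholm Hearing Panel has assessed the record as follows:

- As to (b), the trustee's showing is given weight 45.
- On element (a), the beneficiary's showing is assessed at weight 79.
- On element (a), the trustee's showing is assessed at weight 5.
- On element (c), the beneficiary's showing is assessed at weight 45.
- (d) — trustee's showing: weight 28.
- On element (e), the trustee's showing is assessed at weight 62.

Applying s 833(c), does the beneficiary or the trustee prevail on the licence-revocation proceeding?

— Issue I —
At Stage I.1 the beneficiary must meet a substantially-more-likely showing (weight is at least 69): on (a) the weight is 79 less the opposing 5 gives net 74, which does reach 69, so (a) meets the standard.
  All elements met. The burden passes to the trustee.
At Stage I.2 the trustee must meet the balance of probabilities (weight is at least 49): on (b) the weight is 45, < 49, so (b) does not meet the standard.
  The trustee does not carry Stage I.2.
So the beneficiary prevails on this issue.
— Issue II —
At Stage II.1 the beneficiary must meet a preponderance (weight is at least 50): on (c) the weight is 45, which does not reach 50, so (c) does not meet the standard.
  Not every element is met, so the beneficiary fails to carry Stage II.1.
So the trustee prevails on this issue.
Per-issue: Issue I → beneficiary; Issue II → trustee. The beneficiary must prevail on at least one issue; overall, the beneficiary prevails.

beneficiary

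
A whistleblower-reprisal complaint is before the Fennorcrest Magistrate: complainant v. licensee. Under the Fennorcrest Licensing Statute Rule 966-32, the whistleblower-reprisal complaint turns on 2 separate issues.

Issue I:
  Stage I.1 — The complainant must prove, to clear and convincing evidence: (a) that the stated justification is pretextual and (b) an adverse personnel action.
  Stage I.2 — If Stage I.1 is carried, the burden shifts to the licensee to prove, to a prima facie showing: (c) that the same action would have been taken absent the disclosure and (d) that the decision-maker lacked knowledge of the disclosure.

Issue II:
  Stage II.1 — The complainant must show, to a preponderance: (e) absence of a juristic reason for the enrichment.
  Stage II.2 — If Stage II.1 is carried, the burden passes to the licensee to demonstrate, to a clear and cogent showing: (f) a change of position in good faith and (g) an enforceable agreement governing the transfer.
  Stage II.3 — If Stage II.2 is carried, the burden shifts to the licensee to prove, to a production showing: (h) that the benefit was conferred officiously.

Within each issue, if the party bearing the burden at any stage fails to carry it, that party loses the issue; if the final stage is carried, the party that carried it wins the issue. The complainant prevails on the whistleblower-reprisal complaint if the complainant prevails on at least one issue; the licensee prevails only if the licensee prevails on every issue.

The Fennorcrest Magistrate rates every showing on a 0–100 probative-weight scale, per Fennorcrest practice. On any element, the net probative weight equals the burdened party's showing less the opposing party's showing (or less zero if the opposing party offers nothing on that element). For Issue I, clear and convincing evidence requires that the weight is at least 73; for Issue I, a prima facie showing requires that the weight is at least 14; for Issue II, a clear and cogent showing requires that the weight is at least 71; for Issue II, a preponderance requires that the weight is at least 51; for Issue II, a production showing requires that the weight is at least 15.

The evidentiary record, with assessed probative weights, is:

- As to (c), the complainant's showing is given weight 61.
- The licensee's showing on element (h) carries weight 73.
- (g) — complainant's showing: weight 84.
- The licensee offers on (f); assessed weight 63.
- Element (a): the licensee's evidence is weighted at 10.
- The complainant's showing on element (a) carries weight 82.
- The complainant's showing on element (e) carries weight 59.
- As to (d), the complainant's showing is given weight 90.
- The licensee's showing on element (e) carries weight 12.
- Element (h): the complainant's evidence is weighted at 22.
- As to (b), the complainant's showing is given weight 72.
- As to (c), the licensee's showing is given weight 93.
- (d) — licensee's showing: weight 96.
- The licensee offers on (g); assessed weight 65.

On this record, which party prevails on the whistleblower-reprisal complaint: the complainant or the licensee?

licensee

— Issue I —
Stage I.1 — burden on complainant; standard: clear and convincing evidence (weight is at least 73).
    (a): 82 − 10 = 72 < 73 [not met]
    (b): 72 < 73 [not met]
  The complainant does not carry Stage I.1.
The licensee prevails on this issue.
— Issue II —
Stage II.1 — burden on complainant; standard: a preponderance (weight is at least 51).
    (e): 59 − 12 = 47 < 51 [not met]
  The complainant does not carry Stage II.1.
The licensee prevails on this issue.
Per-issue: Issue I → licensee; Issue II → licensee. The complainant must prevail on at least one issue; overall, the licensee prevails.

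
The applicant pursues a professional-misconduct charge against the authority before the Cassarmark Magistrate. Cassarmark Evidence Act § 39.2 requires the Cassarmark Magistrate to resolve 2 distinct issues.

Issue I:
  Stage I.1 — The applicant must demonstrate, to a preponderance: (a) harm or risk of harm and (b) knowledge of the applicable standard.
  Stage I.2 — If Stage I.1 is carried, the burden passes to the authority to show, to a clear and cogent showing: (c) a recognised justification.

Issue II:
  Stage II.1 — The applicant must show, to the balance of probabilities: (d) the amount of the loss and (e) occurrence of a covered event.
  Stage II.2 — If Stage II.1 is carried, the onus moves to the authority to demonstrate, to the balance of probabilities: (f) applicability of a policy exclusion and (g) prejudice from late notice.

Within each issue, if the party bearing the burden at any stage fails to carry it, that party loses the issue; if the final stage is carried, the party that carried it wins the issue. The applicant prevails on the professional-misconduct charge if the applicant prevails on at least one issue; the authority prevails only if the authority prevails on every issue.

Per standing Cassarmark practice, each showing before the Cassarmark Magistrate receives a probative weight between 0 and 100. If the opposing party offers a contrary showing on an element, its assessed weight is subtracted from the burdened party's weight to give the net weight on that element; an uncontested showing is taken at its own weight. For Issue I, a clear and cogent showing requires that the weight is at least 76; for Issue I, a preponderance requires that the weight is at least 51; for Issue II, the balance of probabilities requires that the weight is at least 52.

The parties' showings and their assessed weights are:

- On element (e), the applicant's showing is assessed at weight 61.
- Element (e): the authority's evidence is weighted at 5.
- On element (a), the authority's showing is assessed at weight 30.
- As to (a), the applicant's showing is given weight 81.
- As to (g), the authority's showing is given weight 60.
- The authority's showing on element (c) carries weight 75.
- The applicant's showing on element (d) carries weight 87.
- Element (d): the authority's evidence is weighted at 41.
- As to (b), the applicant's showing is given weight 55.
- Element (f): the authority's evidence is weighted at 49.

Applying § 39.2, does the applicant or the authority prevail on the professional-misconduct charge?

applicant

— Issue I —
At Stage I.1 the applicant must meet a preponderance (weight is at least 51): on (a) the weight is 81 less the opposing 30 gives net 51, which does reach 51, so (a) meets the standard; on (b) the weight is 55, ≥ 51, so (b) meets the standard.
  Stage I.1 is satisfied; the onus moves to the authority.
At Stage I.2 the authority must meet a clear and cogent showing (weight is at least 76): on (c) the weight is 75, < 76, so (c) does not meet the standard.
  Stage I.2 not carried; the authority fails its burden.
So the applicant prevails on this issue.
— Issue II —
Stage II.1 (applicant, the balance of probabilities, weight is at least 52): (d) net 87−41=46 < 52 — fails; (e) net 61−5=56 ≥ 52 — meets.
  Not every element is met, so the applicant fails to carry Stage II.1.
So the authority prevails on this issue.
Per-issue: Issue I → applicant; Issue II → authority. The applicant must prevail on at least one issue; overall, the applicant prevails.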